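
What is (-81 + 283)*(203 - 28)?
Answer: 35350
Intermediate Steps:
(-81 + 283)*(203 - 28) = 202*175 = 35350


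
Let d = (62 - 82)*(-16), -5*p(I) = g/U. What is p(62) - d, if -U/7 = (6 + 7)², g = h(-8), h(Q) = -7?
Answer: -270401/845 ≈ -320.00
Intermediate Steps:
g = -7
U = -1183 (U = -7*(6 + 7)² = -7*13² = -7*169 = -1183)
p(I) = -1/845 (p(I) = -(-7)/(5*(-1183)) = -(-7)*(-1)/(5*1183) = -⅕*1/169 = -1/845)
d = 320 (d = -20*(-16) = 320)
p(62) - d = -1/845 - 1*320 = -1/845 - 320 = -270401/845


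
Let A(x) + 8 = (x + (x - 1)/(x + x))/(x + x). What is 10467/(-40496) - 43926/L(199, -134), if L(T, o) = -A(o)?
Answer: -42589377161503/7273284080 ≈ -5855.6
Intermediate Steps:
A(x) = -8 + (x + (-1 + x)/(2*x))/(2*x) (A(x) = -8 + (x + (x - 1)/(x + x))/(x + x) = -8 + (x + (-1 + x)/((2*x)))/((2*x)) = -8 + (x + (-1 + x)*(1/(2*x)))*(1/(2*x)) = -8 + (x + (-1 + x)/(2*x))*(1/(2*x)) = -8 + (x + (-1 + x)/(2*x))/(2*x))
L(T, o) = -(-1 + o - 30*o²)/(4*o²)
10467/(-40496) - 43926/L(199, -134) = 10467/(-40496) - 43926*71824/(1 - 1*(-134) + 30*(-134)²) = 10467*(-1/40496) - 43926*71824/(1 + 134 + 30*17956) = -10467/40496 - 43926*71824/(1 + 134 + 538680) = -10467/40496 - 43926/((¼)*(1/17956)*538815) = -10467/40496 - 43926/538815/71824 = -10467/40496 - 43926*71824/538815 = -10467/40496 - 1051647008/179605 = -42589377161503/7273284080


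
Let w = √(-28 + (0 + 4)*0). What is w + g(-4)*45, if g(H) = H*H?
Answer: 720 + 2*I*√7 ≈ 720.0 + 5.2915*I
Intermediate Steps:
w = 2*I*√7 (w = √(-28 + 4*0) = √(-28 + 0) = √(-28) = 2*I*√7 ≈ 5.2915*I)
g(H) = H²
w + g(-4)*45 = 2*I*√7 + (-4)²*45 = 2*I*√7 + 16*45 = 2*I*√7 + 720 = 720 + 2*I*√7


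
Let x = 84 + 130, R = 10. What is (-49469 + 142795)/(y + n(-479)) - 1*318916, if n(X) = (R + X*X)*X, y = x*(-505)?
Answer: -35085575406010/110015099 ≈ -3.1892e+5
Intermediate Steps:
x = 214
y = -108070 (y = 214*(-505) = -108070)
n(X) = X*(10 + X**2) (n(X) = (10 + X*X)*X = (10 + X**2)*X = X*(10 + X**2))
(-49469 + 142795)/(y + n(-479)) - 1*318916 = (-49469 + 142795)/(-108070 - 479*(10 + (-479)**2)) - 1*318916 = 93326/(-108070 - 479*(10 + 229441)) - 318916 = 93326/(-108070 - 479*229451) - 318916 = 93326/(-108070 - 109907029) - 318916 = 93326/(-110015099) - 318916 = 93326*(-1/110015099) - 318916 = -93326/110015099 - 318916 = -35085575406010/110015099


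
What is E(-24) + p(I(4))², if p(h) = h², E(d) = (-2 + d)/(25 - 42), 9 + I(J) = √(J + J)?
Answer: 178747/17 - 6408*√2 ≈ 1452.2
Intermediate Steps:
I(J) = -9 + √2*√J (I(J) = -9 + √(J + J) = -9 + √(2*J) = -9 + √2*√J)
E(d) = 2/17 - d/17 (E(d) = (-2 + d)/(-17) = (-2 + d)*(-1/17) = 2/17 - d/17)
E(-24) + p(I(4))² = (2/17 - 1/17*(-24)) + ((-9 + √2*√4)²)² = (2/17 + 24/17) + ((-9 + √2*2)²)² = 26/17 + ((-9 + 2*√2)²)² = 26/17 + (-9 + 2*√2)⁴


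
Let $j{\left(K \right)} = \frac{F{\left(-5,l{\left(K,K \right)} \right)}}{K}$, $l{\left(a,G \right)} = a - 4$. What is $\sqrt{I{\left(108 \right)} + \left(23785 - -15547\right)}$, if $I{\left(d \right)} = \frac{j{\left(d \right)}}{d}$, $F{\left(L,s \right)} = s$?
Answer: $\frac{\sqrt{114692138}}{54} \approx 198.32$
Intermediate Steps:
$l{\left(a,G \right)} = -4 + a$
$j{\left(K \right)} = \frac{-4 + K}{K}$
$I{\left(d \right)} = \frac{-4 + d}{d^{2}}$ ($I{\left(d \right)} = \frac{\frac{1}{d} \left(-4 + d\right)}{d} = \frac{-4 + d}{d^{2}}$)
$\sqrt{I{\left(108 \right)} + \left(23785 - -15547\right)} = \sqrt{\frac{-4 + 108}{11664} + \left(23785 - -15547\right)} = \sqrt{\frac{1}{11664} \cdot 104 + \left(23785 + 15547\right)} = \sqrt{\frac{13}{1458} + 39332} = \sqrt{\frac{57346069}{1458}} = \frac{\sqrt{114692138}}{54}$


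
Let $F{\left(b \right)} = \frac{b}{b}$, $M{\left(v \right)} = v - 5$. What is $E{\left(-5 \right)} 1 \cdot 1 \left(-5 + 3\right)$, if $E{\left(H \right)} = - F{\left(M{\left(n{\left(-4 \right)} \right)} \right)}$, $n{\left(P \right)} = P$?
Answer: $2$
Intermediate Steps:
$M{\left(v \right)} = -5 + v$ ($M{\left(v \right)} = v - 5 = -5 + v$)
$F{\left(b \right)} = 1$
$E{\left(H \right)} = -1$ ($E{\left(H \right)} = \left(-1\right) 1 = -1$)
$E{\left(-5 \right)} 1 \cdot 1 \left(-5 + 3\right) = \left(-1\right) 1 \cdot 1 \left(-5 + 3\right) = - 1 \left(-2\right) = \left(-1\right) \left(-2\right) = 2$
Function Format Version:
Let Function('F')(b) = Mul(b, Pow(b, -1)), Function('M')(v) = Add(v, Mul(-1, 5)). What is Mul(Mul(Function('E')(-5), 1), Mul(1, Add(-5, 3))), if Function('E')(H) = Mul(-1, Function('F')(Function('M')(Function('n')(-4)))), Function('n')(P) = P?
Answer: 2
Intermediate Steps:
Function('M')(v) = Add(-5, v) (Function('M')(v) = Add(v, -5) = Add(-5, v))
Function('F')(b) = 1
Function('E')(H) = -1 (Function('E')(H) = Mul(-1, 1) = -1)
Mul(Mul(Function('E')(-5), 1), Mul(1, Add(-5, 3))) = Mul(Mul(-1, 1), Mul(1, Add(-5, 3))) = Mul(-1, Mul(1, -2)) = Mul(-1, -2) = 2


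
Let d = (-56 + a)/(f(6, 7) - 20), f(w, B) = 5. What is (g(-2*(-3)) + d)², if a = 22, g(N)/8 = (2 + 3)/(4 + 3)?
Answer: 702244/11025 ≈ 63.696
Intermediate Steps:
g(N) = 40/7 (g(N) = 8*((2 + 3)/(4 + 3)) = 8*(5/7) = 40/7)
d = 34/15 (d = (-56 + 22)/(5 - 20) = -34/(-15) = -34*(-1/15) = 34/15 ≈ 2.2667)
(g(-2*(-3)) + d)² = (40/7 + 34/15)² = (838/105)² = 702244/11025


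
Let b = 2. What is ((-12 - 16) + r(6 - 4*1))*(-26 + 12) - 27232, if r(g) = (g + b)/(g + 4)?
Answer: -80548/3 ≈ -26849.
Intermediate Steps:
r(g) = (2 + g)/(4 + g) (r(g) = (g + 2)/(g + 4) = (2 + g)/(4 + g))
((-12 - 16) + r(6 - 4*1))*(-26 + 12) - 27232 = ((-12 - 16) + (2 + (6 - 4*1))/(4 + (6 - 4*1)))*(-26 + 12) - 27232 = (-28 + (2 + (6 - 4))/(4 + (6 - 4)))*(-14) - 27232 = (-28 + (2 + 2)/(4 + 2))*(-14) - 27232 = (-28 + 4/6)*(-14) - 27232 = (-28 + (⅙)*4)*(-14) - 27232 = (-28 + ⅔)*(-14) - 27232 = -82/3*(-14) - 27232 = 1148/3 - 27232 = -80548/3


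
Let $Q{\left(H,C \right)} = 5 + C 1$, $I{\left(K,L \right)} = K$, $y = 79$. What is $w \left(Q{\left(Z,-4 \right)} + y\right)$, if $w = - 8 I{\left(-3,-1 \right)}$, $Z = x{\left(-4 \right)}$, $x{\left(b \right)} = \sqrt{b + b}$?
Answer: $1920$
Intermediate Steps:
$x{\left(b \right)} = \sqrt{2} \sqrt{b}$ ($x{\left(b \right)} = \sqrt{2 b} = \sqrt{2} \sqrt{b}$)
$Z = 2 i \sqrt{2}$ ($Z = \sqrt{2} \sqrt{-4} = \sqrt{2} \cdot 2 i = 2 i \sqrt{2} \approx 2.8284 i$)
$Q{\left(H,C \right)} = 5 + C$
$w = 24$ ($w = \left(-8\right) \left(-3\right) = 24$)
$w \left(Q{\left(Z,-4 \right)} + y\right) = 24 \left(\left(5 - 4\right) + 79\right) = 24 \left(1 + 79\right) = 24 \cdot 80 = 1920$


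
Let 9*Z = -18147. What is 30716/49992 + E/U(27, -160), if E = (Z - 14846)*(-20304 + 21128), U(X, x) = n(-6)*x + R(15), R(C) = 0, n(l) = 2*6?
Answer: 10854311743/1499760 ≈ 7237.4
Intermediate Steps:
n(l) = 12
Z = -6049/3 (Z = (⅑)*(-18147) = -6049/3 ≈ -2016.3)
U(X, x) = 12*x (U(X, x) = 12*x + 0 = 12*x)
E = -41683688/3 (E = (-6049/3 - 14846)*(-20304 + 21128) = -50587/3*824 = -41683688/3 ≈ -1.3895e+7)
30716/49992 + E/U(27, -160) = 30716/49992 - 41683688/(3*(12*(-160))) = 30716*(1/49992) - 41683688/3/(-1920) = 7679/12498 - 41683688/3*(-1/1920) = 7679/12498 + 5210461/720 = 10854311743/1499760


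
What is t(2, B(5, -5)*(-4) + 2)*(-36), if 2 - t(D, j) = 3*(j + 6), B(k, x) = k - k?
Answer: 792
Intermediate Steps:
B(k, x) = 0
t(D, j) = -16 - 3*j (t(D, j) = 2 - 3*(j + 6) = 2 - 3*(6 + j) = 2 - (18 + 3*j) = 2 + (-18 - 3*j) = -16 - 3*j)
t(2, B(5, -5)*(-4) + 2)*(-36) = (-16 - 3*(0*(-4) + 2))*(-36) = (-16 - 3*(0 + 2))*(-36) = (-16 - 3*2)*(-36) = (-16 - 6)*(-36) = -22*(-36) = 792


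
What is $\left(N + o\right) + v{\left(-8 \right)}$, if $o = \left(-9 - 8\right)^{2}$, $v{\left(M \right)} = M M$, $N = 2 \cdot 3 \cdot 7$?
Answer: $395$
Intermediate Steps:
$N = 42$ ($N = 6 \cdot 7 = 42$)
$v{\left(M \right)} = M^{2}$
$o = 289$ ($o = \left(-9 - 8\right)^{2} = \left(-17\right)^{2} = 289$)
$\left(N + o\right) + v{\left(-8 \right)} = \left(42 + 289\right) + \left(-8\right)^{2} = 331 + 64 = 395$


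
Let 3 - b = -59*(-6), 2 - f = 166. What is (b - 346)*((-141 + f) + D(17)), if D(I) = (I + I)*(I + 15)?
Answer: -545751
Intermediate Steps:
f = -164 (f = 2 - 1*166 = 2 - 166 = -164)
b = -351 (b = 3 - (-59)*(-6) = 3 - 1*354 = 3 - 354 = -351)
D(I) = 2*I*(15 + I) (D(I) = (2*I)*(15 + I) = 2*I*(15 + I))
(b - 346)*((-141 + f) + D(17)) = (-351 - 346)*((-141 - 164) + 2*17*(15 + 17)) = -697*(-305 + 2*17*32) = -697*(-305 + 1088) = -697*783 = -545751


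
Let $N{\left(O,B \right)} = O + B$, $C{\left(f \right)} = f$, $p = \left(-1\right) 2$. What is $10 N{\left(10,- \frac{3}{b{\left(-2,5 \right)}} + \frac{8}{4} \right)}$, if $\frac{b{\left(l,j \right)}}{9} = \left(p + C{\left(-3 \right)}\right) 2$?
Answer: $\frac{361}{3} \approx 120.33$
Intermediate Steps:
$p = -2$
$b{\left(l,j \right)} = -90$ ($b{\left(l,j \right)} = 9 \left(-2 - 3\right) 2 = 9 \left(\left(-5\right) 2\right) = 9 \left(-10\right) = -90$)
$N{\left(O,B \right)} = B + O$
$10 N{\left(10,- \frac{3}{b{\left(-2,5 \right)}} + \frac{8}{4} \right)} = 10 \left(\left(- \frac{3}{-90} + \frac{8}{4}\right) + 10\right) = 10 \left(\left(\left(-3\right) \left(- \frac{1}{90}\right) + 8 \cdot \frac{1}{4}\right) + 10\right) = 10 \left(\left(\frac{1}{30} + 2\right) + 10\right) = 10 \left(\frac{61}{30} + 10\right) = 10 \cdot \frac{361}{30} = \frac{361}{3}$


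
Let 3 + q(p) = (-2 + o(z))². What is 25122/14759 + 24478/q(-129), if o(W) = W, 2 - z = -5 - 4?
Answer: 181615159/575601 ≈ 315.52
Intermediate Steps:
z = 11 (z = 2 - (-5 - 4) = 2 - 1*(-9) = 2 + 9 = 11)
q(p) = 78 (q(p) = -3 + (-2 + 11)² = -3 + 9² = -3 + 81 = 78)
25122/14759 + 24478/q(-129) = 25122/14759 + 24478/78 = 25122*(1/14759) + 24478*(1/78) = 25122/14759 + 12239/39 = 181615159/575601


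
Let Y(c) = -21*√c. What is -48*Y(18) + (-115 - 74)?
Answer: -189 + 3024*√2 ≈ 4087.6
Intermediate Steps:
-48*Y(18) + (-115 - 74) = -(-1008)*√18 + (-115 - 74) = -(-1008)*3*√2 - 189 = -(-3024)*√2 - 189 = 3024*√2 - 189 = -189 + 3024*√2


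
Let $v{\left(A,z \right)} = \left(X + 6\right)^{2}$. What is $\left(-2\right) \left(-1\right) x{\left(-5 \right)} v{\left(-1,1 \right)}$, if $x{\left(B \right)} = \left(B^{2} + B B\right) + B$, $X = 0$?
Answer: $3240$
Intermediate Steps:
$v{\left(A,z \right)} = 36$ ($v{\left(A,z \right)} = \left(0 + 6\right)^{2} = 6^{2} = 36$)
$x{\left(B \right)} = B + 2 B^{2}$ ($x{\left(B \right)} = \left(B^{2} + B^{2}\right) + B = 2 B^{2} + B = B + 2 B^{2}$)
$\left(-2\right) \left(-1\right) x{\left(-5 \right)} v{\left(-1,1 \right)} = \left(-2\right) \left(-1\right) \left(- 5 \left(1 + 2 \left(-5\right)\right)\right) 36 = 2 \left(- 5 \left(1 - 10\right)\right) 36 = 2 \left(\left(-5\right) \left(-9\right)\right) 36 = 2 \cdot 45 \cdot 36 = 90 \cdot 36 = 3240$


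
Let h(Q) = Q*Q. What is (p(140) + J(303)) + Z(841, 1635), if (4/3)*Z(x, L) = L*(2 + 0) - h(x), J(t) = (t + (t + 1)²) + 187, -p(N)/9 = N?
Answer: -1745449/4 ≈ -4.3636e+5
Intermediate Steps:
h(Q) = Q²
p(N) = -9*N
J(t) = 187 + t + (1 + t)² (J(t) = (t + (1 + t)²) + 187 = 187 + t + (1 + t)²)
Z(x, L) = -3*x²/4 + 3*L/2 (Z(x, L) = 3*(L*(2 + 0) - x²)/4 = 3*(L*2 - x²)/4 = 3*(2*L - x²)/4 = 3*(-x² + 2*L)/4 = -3*x²/4 + 3*L/2)
(p(140) + J(303)) + Z(841, 1635) = (-9*140 + (187 + 303 + (1 + 303)²)) + (-¾*841² + (3/2)*1635) = (-1260 + (187 + 303 + 304²)) + (-¾*707281 + 4905/2) = (-1260 + (187 + 303 + 92416)) + (-2121843/4 + 4905/2) = (-1260 + 92906) - 2112033/4 = 91646 - 2112033/4 = -1745449/4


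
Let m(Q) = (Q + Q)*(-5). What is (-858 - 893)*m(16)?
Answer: 280160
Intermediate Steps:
m(Q) = -10*Q (m(Q) = (2*Q)*(-5) = -10*Q)
(-858 - 893)*m(16) = (-858 - 893)*(-10*16) = -1751*(-160) = 280160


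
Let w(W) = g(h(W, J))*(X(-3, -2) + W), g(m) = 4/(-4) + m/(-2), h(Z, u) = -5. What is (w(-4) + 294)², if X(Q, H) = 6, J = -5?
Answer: 88209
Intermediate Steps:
g(m) = -1 - m/2 (g(m) = 4*(-¼) + m*(-½) = -1 - m/2)
w(W) = 9 + 3*W/2 (w(W) = (-1 - ½*(-5))*(6 + W) = (-1 + 5/2)*(6 + W) = 3*(6 + W)/2 = 9 + 3*W/2)
(w(-4) + 294)² = ((9 + (3/2)*(-4)) + 294)² = ((9 - 6) + 294)² = (3 + 294)² = 297² = 88209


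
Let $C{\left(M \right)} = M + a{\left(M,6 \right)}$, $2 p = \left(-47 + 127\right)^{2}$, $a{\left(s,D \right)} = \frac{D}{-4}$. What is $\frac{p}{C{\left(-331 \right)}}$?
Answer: $- \frac{1280}{133} \approx -9.6241$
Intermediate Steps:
$a{\left(s,D \right)} = - \frac{D}{4}$ ($a{\left(s,D \right)} = D \left(- \frac{1}{4}\right) = - \frac{D}{4}$)
$p = 3200$ ($p = \frac{\left(-47 + 127\right)^{2}}{2} = \frac{80^{2}}{2} = \frac{1}{2} \cdot 6400 = 3200$)
$C{\left(M \right)} = - \frac{3}{2} + M$ ($C{\left(M \right)} = M - \frac{3}{2} = - \frac{3}{2} + M$)
$\frac{p}{C{\left(-331 \right)}} = \frac{3200}{- \frac{3}{2} - 331} = \frac{3200}{- \frac{665}{2}} = 3200 \left(- \frac{2}{665}\right) = - \frac{1280}{133}$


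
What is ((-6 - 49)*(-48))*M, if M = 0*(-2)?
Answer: 0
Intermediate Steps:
M = 0
((-6 - 49)*(-48))*M = ((-6 - 49)*(-48))*0 = -55*(-48)*0 = 2640*0 = 0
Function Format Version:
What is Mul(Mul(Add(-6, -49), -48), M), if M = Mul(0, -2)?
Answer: 0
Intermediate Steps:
M = 0
Mul(Mul(Add(-6, -49), -48), M) = Mul(Mul(Add(-6, -49), -48), 0) = Mul(Mul(-55, -48), 0) = Mul(2640, 0) = 0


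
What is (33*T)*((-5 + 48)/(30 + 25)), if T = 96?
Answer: 12384/5 ≈ 2476.8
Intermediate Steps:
(33*T)*((-5 + 48)/(30 + 25)) = (33*96)*((-5 + 48)/(30 + 25)) = 3168*(43/55) = 12384/5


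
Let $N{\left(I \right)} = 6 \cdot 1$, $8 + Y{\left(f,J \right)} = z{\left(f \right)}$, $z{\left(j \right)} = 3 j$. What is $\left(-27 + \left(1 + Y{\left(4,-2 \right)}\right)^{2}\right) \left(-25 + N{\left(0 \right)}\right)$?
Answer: $38$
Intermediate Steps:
$Y{\left(f,J \right)} = -8 + 3 f$
$N{\left(I \right)} = 6$
$\left(-27 + \left(1 + Y{\left(4,-2 \right)}\right)^{2}\right) \left(-25 + N{\left(0 \right)}\right) = \left(-27 + \left(1 + \left(-8 + 3 \cdot 4\right)\right)^{2}\right) \left(-25 + 6\right) = \left(-27 + \left(1 + \left(-8 + 12\right)\right)^{2}\right) \left(-19\right) = \left(-27 + \left(1 + 4\right)^{2}\right) \left(-19\right) = \left(-27 + 5^{2}\right) \left(-19\right) = \left(-27 + 25\right) \left(-19\right) = \left(-2\right) \left(-19\right) = 38$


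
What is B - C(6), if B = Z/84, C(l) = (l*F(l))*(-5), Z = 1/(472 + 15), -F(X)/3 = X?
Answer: -22090319/40908 ≈ -540.00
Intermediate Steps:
F(X) = -3*X
Z = 1/487 ≈ 0.0020534
C(l) = 15*l**2 (C(l) = (l*(-3*l))*(-5) = -3*l**2*(-5) = 15*l**2)
B = 1/40908 (B = (1/487)/84 = (1/487)*(1/84) = 1/40908 ≈ 2.4445e-5)
B - C(6) = 1/40908 - 15*6**2 = 1/40908 - 15*36 = 1/40908 - 1*540 = 1/40908 - 540 = -22090319/40908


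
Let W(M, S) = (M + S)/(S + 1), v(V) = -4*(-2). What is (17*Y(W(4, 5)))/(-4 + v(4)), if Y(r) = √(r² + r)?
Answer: 17*√15/8 ≈ 8.2301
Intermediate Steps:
v(V) = 8
W(M, S) = (M + S)/(1 + S)
Y(r) = √(r + r²)
(17*Y(W(4, 5)))/(-4 + v(4)) = (17*√(((4 + 5)/(1 + 5))*(1 + (4 + 5)/(1 + 5))))/(-4 + 8) = (17*√((9/6)*(1 + 9/6)))/4 = (17*√(((⅙)*9)*(1 + (⅙)*9)))*(¼) = (17*√(3*(1 + 3/2)/2))*(¼) = (17*√((3/2)*(5/2)))*(¼) = (17*√(15/4))*(¼) = (17*(√15/2))*(¼) = (17*√15/2)*(¼) = 17*√15/8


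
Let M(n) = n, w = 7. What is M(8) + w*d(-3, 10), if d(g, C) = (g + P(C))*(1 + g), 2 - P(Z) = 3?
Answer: 64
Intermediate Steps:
P(Z) = -1 (P(Z) = 2 - 1*3 = 2 - 3 = -1)
d(g, C) = (1 + g)*(-1 + g) (d(g, C) = (g - 1)*(1 + g) = (-1 + g)*(1 + g) = (1 + g)*(-1 + g))
M(8) + w*d(-3, 10) = 8 + 7*(-1 + (-3)**2) = 8 + 7*(-1 + 9) = 8 + 7*8 = 8 + 56 = 64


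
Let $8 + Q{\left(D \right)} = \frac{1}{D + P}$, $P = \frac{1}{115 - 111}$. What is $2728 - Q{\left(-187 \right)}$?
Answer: $\frac{2043796}{747} \approx 2736.0$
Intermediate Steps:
$P = \frac{1}{4} \approx 0.25$
$Q{\left(D \right)} = -8 + \frac{1}{\frac{1}{4} + D}$ ($Q{\left(D \right)} = -8 + \frac{1}{D + \frac{1}{4}} = -8 + \frac{1}{\frac{1}{4} + D}$)
$2728 - Q{\left(-187 \right)} = 2728 - \frac{4 \left(-1 - -1496\right)}{1 + 4 \left(-187\right)} = 2728 - \frac{4 \left(-1 + 1496\right)}{1 - 748} = 2728 - 4 \frac{1}{-747} \cdot 1495 = 2728 - 4 \left(- \frac{1}{747}\right) 1495 = 2728 - - \frac{5980}{747} = 2728 + \frac{5980}{747} = \frac{2043796}{747}$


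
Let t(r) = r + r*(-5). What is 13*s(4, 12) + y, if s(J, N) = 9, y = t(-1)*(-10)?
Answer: 77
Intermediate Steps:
t(r) = -4*r (t(r) = r - 5*r = -4*r)
y = -40 (y = -4*(-1)*(-10) = 4*(-10) = -40)
13*s(4, 12) + y = 13*9 - 40 = 117 - 40 = 77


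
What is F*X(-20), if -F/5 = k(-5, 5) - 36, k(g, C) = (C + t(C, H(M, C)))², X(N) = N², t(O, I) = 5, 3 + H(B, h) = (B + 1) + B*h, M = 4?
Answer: -128000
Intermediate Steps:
H(B, h) = -2 + B + B*h (H(B, h) = -3 + ((B + 1) + B*h) = -3 + ((1 + B) + B*h) = -3 + (1 + B + B*h) = -2 + B + B*h)
k(g, C) = (5 + C)² (k(g, C) = (C + 5)² = (5 + C)²)
F = -320 (F = -5*((5 + 5)² - 36) = -5*(10² - 36) = -5*(100 - 36) = -5*64 = -320)
F*X(-20) = -320*(-20)² = -320*400 = -128000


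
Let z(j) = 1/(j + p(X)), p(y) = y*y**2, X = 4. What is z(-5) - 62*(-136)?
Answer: 497489/59 ≈ 8432.0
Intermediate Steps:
p(y) = y**3
z(j) = 1/(64 + j) (z(j) = 1/(j + 4**3) = 1/(j + 64) = 1/(64 + j))
z(-5) - 62*(-136) = 1/(64 - 5) - 62*(-136) = 1/59 + 8432 = 497489/59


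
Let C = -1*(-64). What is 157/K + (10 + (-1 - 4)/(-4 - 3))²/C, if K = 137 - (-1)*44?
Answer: 1510477/567616 ≈ 2.6611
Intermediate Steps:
C = 64
K = 181 (K = 137 - 1*(-44) = 137 + 44 = 181)
157/K + (10 + (-1 - 4)/(-4 - 3))²/C = 157/181 + (10 + (-1 - 4)/(-4 - 3))²/64 = 157*(1/181) + (10 - 5/(-7))²*(1/64) = 157/181 + (10 - 5*(-⅐))²*(1/64) = 157/181 + (10 + 5/7)²*(1/64) = 157/181 + (75/7)²*(1/64) = 157/181 + (5625/49)*(1/64) = 157/181 + 5625/3136 = 1510477/567616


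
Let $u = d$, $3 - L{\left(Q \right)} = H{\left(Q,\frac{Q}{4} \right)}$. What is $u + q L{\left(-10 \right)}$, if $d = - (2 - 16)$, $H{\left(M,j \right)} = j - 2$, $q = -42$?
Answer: $-301$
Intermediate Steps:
$H{\left(M,j \right)} = -2 + j$
$L{\left(Q \right)} = 5 - \frac{Q}{4}$ ($L{\left(Q \right)} = 3 - \left(-2 + \frac{Q}{4}\right) = 5 - \frac{Q}{4}$)
$d = 14$ ($d = - (2 - 16) = \left(-1\right) \left(-14\right) = 14$)
$u = 14$
$u + q L{\left(-10 \right)} = 14 - 42 \left(5 - - \frac{5}{2}\right) = 14 - 42 \left(5 + \frac{5}{2}\right) = 14 - 315 = -301$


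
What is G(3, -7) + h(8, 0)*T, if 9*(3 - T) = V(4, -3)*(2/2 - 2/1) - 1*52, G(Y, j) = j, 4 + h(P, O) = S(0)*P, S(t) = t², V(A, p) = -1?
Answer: -125/3 ≈ -41.667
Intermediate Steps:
h(P, O) = -4 (h(P, O) = -4 + 0²*P = -4 + 0*P = -4 + 0 = -4)
T = 26/3 (T = 3 - (-(2/2 - 2/1) - 1*52)/9 = 3 - (-(2*(½) - 2*1) - 52)/9 = 3 - (-(1 - 2) - 52)/9 = 3 - (-1*(-1) - 52)/9 = 3 - (1 - 52)/9 = 3 - ⅑*(-51) = 3 + 17/3 = 26/3 ≈ 8.6667)
G(3, -7) + h(8, 0)*T = -7 - 4*26/3 = -7 - 104/3 = -125/3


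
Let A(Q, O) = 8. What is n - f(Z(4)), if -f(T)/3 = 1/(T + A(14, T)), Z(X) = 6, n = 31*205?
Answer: 88973/14 ≈ 6355.2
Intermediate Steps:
n = 6355
f(T) = -3/(8 + T) (f(T) = -3/(T + 8) = -3/(8 + T))
n - f(Z(4)) = 6355 - (-3)/(8 + 6) = 6355 - (-3)/14 = 6355 - 1*(-3/14) = 6355 + 3/14 = 88973/14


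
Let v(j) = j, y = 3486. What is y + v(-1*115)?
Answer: 3371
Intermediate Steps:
y + v(-1*115) = 3486 - 1*115 = 3486 - 115 = 3371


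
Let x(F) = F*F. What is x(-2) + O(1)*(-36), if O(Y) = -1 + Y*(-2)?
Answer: 112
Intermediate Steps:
x(F) = F²
O(Y) = -1 - 2*Y
x(-2) + O(1)*(-36) = (-2)² + (-1 - 2*1)*(-36) = 4 + (-1 - 2)*(-36) = 4 - 3*(-36) = 4 + 108 = 112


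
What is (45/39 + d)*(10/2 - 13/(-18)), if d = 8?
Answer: 12257/234 ≈ 52.380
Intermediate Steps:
(45/39 + d)*(10/2 - 13/(-18)) = (45/39 + 8)*(10/2 - 13/(-18)) = (45*(1/39) + 8)*(10*(½) - 13*(-1/18)) = (15/13 + 8)*(5 + 13/18) = (119/13)*(103/18) = 12257/234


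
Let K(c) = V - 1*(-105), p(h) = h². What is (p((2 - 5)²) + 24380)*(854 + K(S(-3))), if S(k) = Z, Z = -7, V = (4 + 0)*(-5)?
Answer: 22968879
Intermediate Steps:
V = -20 (V = 4*(-5) = -20)
S(k) = -7
K(c) = 85 (K(c) = -20 - 1*(-105) = -20 + 105 = 85)
(p((2 - 5)²) + 24380)*(854 + K(S(-3))) = (((2 - 5)²)² + 24380)*(854 + 85) = (((-3)²)² + 24380)*939 = (9² + 24380)*939 = (81 + 24380)*939 = 24461*939 = 22968879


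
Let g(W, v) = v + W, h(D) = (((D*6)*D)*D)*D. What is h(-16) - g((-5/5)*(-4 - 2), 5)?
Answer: 393205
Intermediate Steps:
h(D) = 6*D⁴ (h(D) = (((6*D)*D)*D)*D = ((6*D²)*D)*D = (6*D³)*D = 6*D⁴)
g(W, v) = W + v
h(-16) - g((-5/5)*(-4 - 2), 5) = 6*(-16)⁴ - ((-5/5)*(-4 - 2) + 5) = 6*65536 - (-5*⅕*(-6) + 5) = 393216 - (-1*(-6) + 5) = 393216 - (6 + 5) = 393216 - 1*11 = 393216 - 11 = 393205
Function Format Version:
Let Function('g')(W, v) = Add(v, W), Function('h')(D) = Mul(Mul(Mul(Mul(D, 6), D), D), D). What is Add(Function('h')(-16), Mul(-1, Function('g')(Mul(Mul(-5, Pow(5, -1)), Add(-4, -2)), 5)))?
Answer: 393205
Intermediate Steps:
Function('h')(D) = Mul(6, Pow(D, 4)) (Function('h')(D) = Mul(Mul(Mul(Mul(6, D), D), D), D) = Mul(Mul(Mul(6, Pow(D, 2)), D), D) = Mul(Mul(6, Pow(D, 3)), D) = Mul(6, Pow(D, 4)))
Function('g')(W, v) = Add(W, v)
Add(Function('h')(-16), Mul(-1, Function('g')(Mul(Mul(-5, Pow(5, -1)), Add(-4, -2)), 5))) = Add(Mul(6, Pow(-16, 4)), Mul(-1, Add(Mul(Mul(-5, Pow(5, -1)), Add(-4, -2)), 5))) = Add(Mul(6, 65536), Mul(-1, Add(Mul(Mul(-5, Rational(1, 5)), -6), 5))) = Add(393216, Mul(-1, Add(Mul(-1, -6), 5))) = Add(393216, Mul(-1, Add(6, 5))) = Add(393216, Mul(-1, 11)) = Add(393216, -11) = 393205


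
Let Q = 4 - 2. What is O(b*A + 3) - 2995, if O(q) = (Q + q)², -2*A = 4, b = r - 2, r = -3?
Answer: -2770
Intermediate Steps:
b = -5 (b = -3 - 2 = -5)
Q = 2
A = -2 (A = -½*4 = -2)
O(q) = (2 + q)²
O(b*A + 3) - 2995 = (2 + (-5*(-2) + 3))² - 2995 = (2 + (10 + 3))² - 2995 = (2 + 13)² - 2995 = 15² - 2995 = 225 - 2995 = -2770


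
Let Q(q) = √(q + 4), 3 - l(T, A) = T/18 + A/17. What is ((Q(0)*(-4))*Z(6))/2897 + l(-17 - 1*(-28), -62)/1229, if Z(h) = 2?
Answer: -666425/1089486378 ≈ -0.00061169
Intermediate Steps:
l(T, A) = 3 - A/17 - T/18 (l(T, A) = 3 - (T/18 + A/17) = 3 - (A/17 + T/18) = 3 + (-A/17 - T/18) = 3 - A/17 - T/18)
Q(q) = √(4 + q)
((Q(0)*(-4))*Z(6))/2897 + l(-17 - 1*(-28), -62)/1229 = ((√(4 + 0)*(-4))*2)/2897 + (3 - 1/17*(-62) - (-17 - 1*(-28))/18)/1229 = ((√4*(-4))*2)*(1/2897) + (3 + 62/17 - (-17 + 28)/18)*(1/1229) = ((2*(-4))*2)*(1/2897) + (3 + 62/17 - 1/18*11)*(1/1229) = -8*2*(1/2897) + (3 + 62/17 - 11/18)*(1/1229) = -16*1/2897 + (1847/306)*(1/1229) = -16/2897 + 1847/376074 = -666425/1089486378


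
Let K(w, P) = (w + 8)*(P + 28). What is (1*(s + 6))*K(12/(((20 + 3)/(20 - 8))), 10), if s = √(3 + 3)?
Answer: 74784/23 + 12464*√6/23 ≈ 4578.9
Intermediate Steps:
s = √6 ≈ 2.4495
K(w, P) = (8 + w)*(28 + P)
(1*(s + 6))*K(12/(((20 + 3)/(20 - 8))), 10) = (1*(√6 + 6))*(224 + 8*10 + 28*(12/(((20 + 3)/(20 - 8)))) + 10*(12/(((20 + 3)/(20 - 8))))) = (1*(6 + √6))*(224 + 80 + 28*(12/((23/12))) + 10*(12/((23/12)))) = (6 + √6)*(224 + 80 + 28*(12/((23*(1/12)))) + 10*(12/((23*(1/12))))) = (6 + √6)*(224 + 80 + 28*(12/(23/12)) + 10*(12/(23/12))) = (6 + √6)*(224 + 80 + 28*(12*(12/23)) + 10*(12*(12/23))) = (6 + √6)*(224 + 80 + 28*(144/23) + 10*(144/23)) = (6 + √6)*(224 + 80 + 4032/23 + 1440/23) = (6 + √6)*(12464/23) = 74784/23 + 12464*√6/23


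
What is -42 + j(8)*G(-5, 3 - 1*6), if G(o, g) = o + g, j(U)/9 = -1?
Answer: 30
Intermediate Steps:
j(U) = -9 (j(U) = 9*(-1) = -9)
G(o, g) = g + o
-42 + j(8)*G(-5, 3 - 1*6) = -42 - 9*((3 - 1*6) - 5) = -42 - 9*((3 - 6) - 5) = -42 - 9*(-3 - 5) = -42 - 9*(-8) = -42 + 72 = 30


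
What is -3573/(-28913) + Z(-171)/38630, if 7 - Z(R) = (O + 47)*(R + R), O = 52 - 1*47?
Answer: 652416173/1116909190 ≈ 0.58413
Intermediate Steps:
O = 5 (O = 52 - 47 = 5)
Z(R) = 7 - 104*R (Z(R) = 7 - (5 + 47)*(R + R) = 7 - 52*2*R = 7 - 104*R)
-3573/(-28913) + Z(-171)/38630 = -3573/(-28913) + (7 - 104*(-171))/38630 = -3573*(-1/28913) + (7 + 17784)*(1/38630) = 3573/28913 + 17791*(1/38630) = 3573/28913 + 17791/38630 = 652416173/1116909190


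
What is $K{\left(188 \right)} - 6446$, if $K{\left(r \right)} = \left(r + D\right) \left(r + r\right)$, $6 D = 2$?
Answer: $\frac{193102}{3} \approx 64367.0$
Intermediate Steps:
$D = \frac{1}{3}$ ($D = \frac{1}{6} \cdot 2 = \frac{1}{3} \approx 0.33333$)
$K{\left(r \right)} = 2 r \left(\frac{1}{3} + r\right)$ ($K{\left(r \right)} = \left(r + \frac{1}{3}\right) \left(r + r\right) = \left(\frac{1}{3} + r\right) 2 r = 2 r \left(\frac{1}{3} + r\right)$)
$K{\left(188 \right)} - 6446 = \frac{2}{3} \cdot 188 \left(1 + 3 \cdot 188\right) - 6446 = \frac{2}{3} \cdot 188 \left(1 + 564\right) - 6446 = \frac{2}{3} \cdot 188 \cdot 565 - 6446 = \frac{212440}{3} - 6446 = \frac{193102}{3}$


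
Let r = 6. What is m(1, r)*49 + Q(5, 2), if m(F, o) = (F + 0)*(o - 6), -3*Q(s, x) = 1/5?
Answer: -1/15 ≈ -0.066667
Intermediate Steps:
Q(s, x) = -1/15 (Q(s, x) = -⅓/5 = -⅓*⅕ = -1/15)
m(F, o) = F*(-6 + o)
m(1, r)*49 + Q(5, 2) = (1*(-6 + 6))*49 - 1/15 = (1*0)*49 - 1/15 = 0*49 - 1/15 = 0 - 1/15 = -1/15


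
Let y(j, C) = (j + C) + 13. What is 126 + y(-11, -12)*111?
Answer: -984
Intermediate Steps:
y(j, C) = 13 + C + j (y(j, C) = (C + j) + 13 = 13 + C + j)
126 + y(-11, -12)*111 = 126 + (13 - 12 - 11)*111 = 126 - 10*111 = 126 - 1110 = -984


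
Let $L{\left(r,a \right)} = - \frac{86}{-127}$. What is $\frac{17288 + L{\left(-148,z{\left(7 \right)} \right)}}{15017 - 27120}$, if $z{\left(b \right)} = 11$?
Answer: $- \frac{313666}{219583} \approx -1.4285$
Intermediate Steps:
$L{\left(r,a \right)} = \frac{86}{127}$ ($L{\left(r,a \right)} = \left(-86\right) \left(- \frac{1}{127}\right) = \frac{86}{127}$)
$\frac{17288 + L{\left(-148,z{\left(7 \right)} \right)}}{15017 - 27120} = \frac{17288 + \frac{86}{127}}{15017 - 27120} = \frac{2195662}{127 \left(-12103\right)} = \frac{2195662}{127} \left(- \frac{1}{12103}\right) = - \frac{313666}{219583}$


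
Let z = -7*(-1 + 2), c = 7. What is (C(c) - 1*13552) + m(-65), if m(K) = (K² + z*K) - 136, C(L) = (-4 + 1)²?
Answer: -8999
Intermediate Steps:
z = -7 (z = -7*1 = -7)
C(L) = 9 (C(L) = (-3)² = 9)
m(K) = -136 + K² - 7*K (m(K) = (K² - 7*K) - 136 = -136 + K² - 7*K)
(C(c) - 1*13552) + m(-65) = (9 - 1*13552) + (-136 + (-65)² - 7*(-65)) = (9 - 13552) + (-136 + 4225 + 455) = -13543 + 4544 = -8999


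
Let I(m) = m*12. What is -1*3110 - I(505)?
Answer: -9170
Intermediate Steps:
I(m) = 12*m
-1*3110 - I(505) = -1*3110 - 12*505 = -3110 - 1*6060 = -3110 - 6060 = -9170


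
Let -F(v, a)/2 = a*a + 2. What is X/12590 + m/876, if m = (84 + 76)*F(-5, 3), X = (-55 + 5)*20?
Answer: -1129820/275721 ≈ -4.0977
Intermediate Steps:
F(v, a) = -4 - 2*a² (F(v, a) = -2*(a*a + 2) = -2*(a² + 2) = -2*(2 + a²) = -4 - 2*a²)
X = -1000 (X = -50*20 = -1000)
m = -3520 (m = (84 + 76)*(-4 - 2*3²) = 160*(-4 - 2*9) = 160*(-4 - 18) = 160*(-22) = -3520)
X/12590 + m/876 = -1000/12590 - 3520/876 = -1000*1/12590 - 3520*1/876 = -100/1259 - 880/219 = -1129820/275721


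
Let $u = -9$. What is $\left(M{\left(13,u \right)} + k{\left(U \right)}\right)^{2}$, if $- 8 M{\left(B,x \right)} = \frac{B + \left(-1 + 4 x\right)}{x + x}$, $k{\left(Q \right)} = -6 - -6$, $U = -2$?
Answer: $\frac{1}{36} \approx 0.027778$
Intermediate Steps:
$k{\left(Q \right)} = 0$ ($k{\left(Q \right)} = -6 + 6 = 0$)
$M{\left(B,x \right)} = - \frac{-1 + B + 4 x}{16 x}$ ($M{\left(B,x \right)} = - \frac{\left(B + \left(-1 + 4 x\right)\right) \frac{1}{x + x}}{8} = - \frac{\left(-1 + B + 4 x\right) \frac{1}{2 x}}{8} = - \frac{\frac{1}{2} \frac{1}{x} \left(-1 + B + 4 x\right)}{8} = - \frac{-1 + B + 4 x}{16 x}$)
$\left(M{\left(13,u \right)} + k{\left(U \right)}\right)^{2} = \left(\frac{1 - 13 - -36}{16 \left(-9\right)} + 0\right)^{2} = \left(\frac{1}{16} \left(- \frac{1}{9}\right) \left(1 - 13 + 36\right) + 0\right)^{2} = \left(\frac{1}{16} \left(- \frac{1}{9}\right) 24 + 0\right)^{2} = \left(- \frac{1}{6} + 0\right)^{2} = \left(- \frac{1}{6}\right)^{2} = \frac{1}{36}$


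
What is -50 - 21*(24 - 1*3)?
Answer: -491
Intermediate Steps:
-50 - 21*(24 - 1*3) = -50 - 21*(24 - 3) = -50 - 21*21 = -50 - 441 = -491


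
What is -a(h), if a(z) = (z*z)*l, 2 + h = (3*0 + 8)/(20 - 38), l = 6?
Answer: -968/27 ≈ -35.852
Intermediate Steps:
h = -22/9 (h = -2 + (3*0 + 8)/(20 - 38) = -2 + (0 + 8)/(-18) = -2 + 8*(-1/18) = -2 - 4/9 = -22/9 ≈ -2.4444)
a(z) = 6*z**2 (a(z) = (z*z)*6 = z**2*6 = 6*z**2)
-a(h) = -6*(-22/9)**2 = -6*484/81 = -1*968/27 = -968/27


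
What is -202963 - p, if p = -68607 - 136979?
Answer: 2623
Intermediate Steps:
p = -205586
-202963 - p = -202963 - 1*(-205586) = -202963 + 205586 = 2623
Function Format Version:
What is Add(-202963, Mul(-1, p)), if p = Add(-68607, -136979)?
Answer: 2623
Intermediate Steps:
p = -205586
Add(-202963, Mul(-1, p)) = Add(-202963, Mul(-1, -205586)) = Add(-202963, 205586) = 2623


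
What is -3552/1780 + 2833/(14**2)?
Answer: 1086637/87220 ≈ 12.459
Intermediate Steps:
-3552/1780 + 2833/(14**2) = -3552*1/1780 + 2833/196 = -888/445 + 2833*(1/196) = -888/445 + 2833/196 = 1086637/87220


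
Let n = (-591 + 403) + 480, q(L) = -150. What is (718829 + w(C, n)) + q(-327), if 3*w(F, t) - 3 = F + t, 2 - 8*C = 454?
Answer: 1437517/2 ≈ 7.1876e+5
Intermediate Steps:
C = -113/2 (C = 1/4 - 1/8*454 = 1/4 - 227/4 = -113/2 ≈ -56.500)
n = 292 (n = -188 + 480 = 292)
w(F, t) = 1 + F/3 + t/3 (w(F, t) = 1 + (F + t)/3 = 1 + (F/3 + t/3) = 1 + F/3 + t/3)
(718829 + w(C, n)) + q(-327) = (718829 + (1 + (1/3)*(-113/2) + (1/3)*292)) - 150 = (718829 + (1 - 113/6 + 292/3)) - 150 = (718829 + 159/2) - 150 = 1437817/2 - 150 = 1437517/2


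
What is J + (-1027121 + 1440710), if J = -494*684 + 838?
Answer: 76531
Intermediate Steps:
J = -337058 (J = -337896 + 838 = -337058)
J + (-1027121 + 1440710) = -337058 + (-1027121 + 1440710) = -337058 + 413589 = 76531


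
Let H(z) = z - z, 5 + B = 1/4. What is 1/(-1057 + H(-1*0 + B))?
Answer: -1/1057 ≈ -0.00094607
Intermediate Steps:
B = -19/4 (B = -5 + 1/4 = -5 + ¼ = -19/4 ≈ -4.7500)
H(z) = 0
1/(-1057 + H(-1*0 + B)) = 1/(-1057 + 0) = 1/(-1057) = -1/1057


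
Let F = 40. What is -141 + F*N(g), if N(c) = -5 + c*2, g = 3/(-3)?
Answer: -421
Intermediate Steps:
g = -1 (g = 3*(-⅓) = -1)
N(c) = -5 + 2*c
-141 + F*N(g) = -141 + 40*(-5 + 2*(-1)) = -141 + 40*(-5 - 2) = -141 + 40*(-7) = -141 - 280 = -421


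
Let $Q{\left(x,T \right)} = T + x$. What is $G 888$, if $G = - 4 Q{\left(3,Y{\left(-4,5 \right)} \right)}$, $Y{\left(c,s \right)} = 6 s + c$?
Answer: $-103008$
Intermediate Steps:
$Y{\left(c,s \right)} = c + 6 s$
$G = -116$ ($G = - 4 \left(\left(-4 + 6 \cdot 5\right) + 3\right) = - 4 \left(\left(-4 + 30\right) + 3\right) = - 4 \left(26 + 3\right) = \left(-4\right) 29 = -116$)
$G 888 = \left(-116\right) 888 = -103008$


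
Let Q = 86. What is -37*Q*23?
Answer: -73186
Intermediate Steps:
-37*Q*23 = -37*86*23 = -3182*23 = -73186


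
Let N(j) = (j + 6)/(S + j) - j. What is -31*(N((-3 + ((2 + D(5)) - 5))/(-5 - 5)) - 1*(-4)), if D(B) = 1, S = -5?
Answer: -1147/18 ≈ -63.722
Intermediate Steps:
N(j) = -j + (6 + j)/(-5 + j) (N(j) = (j + 6)/(-5 + j) - j = (6 + j)/(-5 + j) - j = -j + (6 + j)/(-5 + j))
-31*(N((-3 + ((2 + D(5)) - 5))/(-5 - 5)) - 1*(-4)) = -31*((6 - ((-3 + ((2 + 1) - 5))/(-5 - 5))**2 + 6*((-3 + ((2 + 1) - 5))/(-5 - 5)))/(-5 + (-3 + ((2 + 1) - 5))/(-5 - 5)) - 1*(-4)) = -31*((6 - ((-3 + (3 - 5))/(-10))**2 + 6*((-3 + (3 - 5))/(-10)))/(-5 + (-3 + (3 - 5))/(-10)) + 4) = -31*((6 - ((-3 - 2)*(-1/10))**2 + 6*((-3 - 2)*(-1/10)))/(-5 + (-3 - 2)*(-1/10)) + 4) = -31*((6 - (-5*(-1/10))**2 + 6*(-5*(-1/10)))/(-5 - 5*(-1/10)) + 4) = -31*((6 - (1/2)**2 + 6*(1/2))/(-5 + 1/2) + 4) = -31*((6 - 1*1/4 + 3)/(-9/2) + 4) = -31*(-2*(6 - 1/4 + 3)/9 + 4) = -31*(-2/9*35/4 + 4) = -31*(-35/18 + 4) = -31*37/18 = -1147/18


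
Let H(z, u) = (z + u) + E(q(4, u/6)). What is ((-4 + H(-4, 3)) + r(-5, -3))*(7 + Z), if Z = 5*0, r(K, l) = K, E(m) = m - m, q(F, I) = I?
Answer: -70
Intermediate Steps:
E(m) = 0
H(z, u) = u + z (H(z, u) = (z + u) + 0 = (u + z) + 0 = u + z)
Z = 0
((-4 + H(-4, 3)) + r(-5, -3))*(7 + Z) = ((-4 + (3 - 4)) - 5)*(7 + 0) = ((-4 - 1) - 5)*7 = (-5 - 5)*7 = -10*7 = -70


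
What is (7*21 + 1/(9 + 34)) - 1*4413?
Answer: -183437/43 ≈ -4266.0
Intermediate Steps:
(7*21 + 1/(9 + 34)) - 1*4413 = (147 + 1/43) - 4413 = 6322/43 - 4413 = -183437/43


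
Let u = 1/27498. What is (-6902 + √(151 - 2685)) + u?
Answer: -189791195/27498 + I*√2534 ≈ -6902.0 + 50.339*I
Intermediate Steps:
u = 1/27498 ≈ 3.6366e-5
(-6902 + √(151 - 2685)) + u = (-6902 + √(151 - 2685)) + 1/27498 = (-6902 + √(-2534)) + 1/27498 = (-6902 + I*√2534) + 1/27498 = -189791195/27498 + I*√2534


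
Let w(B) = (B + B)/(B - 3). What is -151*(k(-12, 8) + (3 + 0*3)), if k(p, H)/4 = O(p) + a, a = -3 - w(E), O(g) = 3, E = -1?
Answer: -151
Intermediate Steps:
w(B) = 2*B/(-3 + B) (w(B) = (2*B)/(-3 + B) = 2*B/(-3 + B))
a = -7/2 (a = -3 - 2*(-1)/(-3 - 1) = -3 - 2*(-1)/(-4) = -3 - 2*(-1)*(-1)/4 = -3 - 1*½ = -3 - ½ = -7/2 ≈ -3.5000)
k(p, H) = -2 (k(p, H) = 4*(3 - 7/2) = 4*(-½) = -2)
-151*(k(-12, 8) + (3 + 0*3)) = -151*(-2 + (3 + 0*3)) = -151*(-2 + (3 + 0)) = -151*(-2 + 3) = -151*1 = -151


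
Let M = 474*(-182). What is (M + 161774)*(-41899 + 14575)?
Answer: -2063125944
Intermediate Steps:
M = -86268
(M + 161774)*(-41899 + 14575) = (-86268 + 161774)*(-41899 + 14575) = 75506*(-27324) = -2063125944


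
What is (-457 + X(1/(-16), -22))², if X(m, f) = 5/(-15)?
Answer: 1882384/9 ≈ 2.0915e+5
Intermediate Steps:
X(m, f) = -⅓ (X(m, f) = 5*(-1/15) = -⅓)
(-457 + X(1/(-16), -22))² = (-457 - ⅓)² = (-1372/3)² = 1882384/9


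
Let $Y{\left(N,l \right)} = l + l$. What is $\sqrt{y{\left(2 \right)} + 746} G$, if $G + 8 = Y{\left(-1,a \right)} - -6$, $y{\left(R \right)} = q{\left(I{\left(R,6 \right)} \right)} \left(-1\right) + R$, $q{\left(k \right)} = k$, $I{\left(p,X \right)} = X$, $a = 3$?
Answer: $4 \sqrt{742} \approx 108.96$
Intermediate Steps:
$Y{\left(N,l \right)} = 2 l$
$y{\left(R \right)} = -6 + R$ ($y{\left(R \right)} = 6 \left(-1\right) + R = -6 + R$)
$G = 4$ ($G = -8 + \left(2 \cdot 3 - -6\right) = -8 + \left(6 + 6\right) = -8 + 12 = 4$)
$\sqrt{y{\left(2 \right)} + 746} G = \sqrt{\left(-6 + 2\right) + 746} \cdot 4 = \sqrt{-4 + 746} \cdot 4 = \sqrt{742} \cdot 4 = 4 \sqrt{742}$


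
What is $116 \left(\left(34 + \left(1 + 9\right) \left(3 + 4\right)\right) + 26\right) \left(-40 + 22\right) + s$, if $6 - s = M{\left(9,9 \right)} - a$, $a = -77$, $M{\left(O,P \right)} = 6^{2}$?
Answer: $-271547$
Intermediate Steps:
$M{\left(O,P \right)} = 36$
$s = -107$ ($s = 6 - \left(36 - -77\right) = 6 - \left(36 + 77\right) = 6 - 113 = -107$)
$116 \left(\left(34 + \left(1 + 9\right) \left(3 + 4\right)\right) + 26\right) \left(-40 + 22\right) + s = 116 \left(\left(34 + \left(1 + 9\right) \left(3 + 4\right)\right) + 26\right) \left(-40 + 22\right) - 107 = 116 \left(\left(34 + 10 \cdot 7\right) + 26\right) \left(-18\right) - 107 = 116 \left(\left(34 + 70\right) + 26\right) \left(-18\right) - 107 = 116 \left(104 + 26\right) \left(-18\right) - 107 = 116 \cdot 130 \left(-18\right) - 107 = 116 \left(-2340\right) - 107 = -271440 - 107 = -271547$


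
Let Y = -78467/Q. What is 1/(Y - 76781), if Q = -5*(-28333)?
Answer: -141665/10877258832 ≈ -1.3024e-5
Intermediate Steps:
Q = 141665
Y = -78467/141665 ≈ -0.55389
1/(Y - 76781) = 1/(-78467/141665 - 76781) = 1/(-10877258832/141665) = -141665/10877258832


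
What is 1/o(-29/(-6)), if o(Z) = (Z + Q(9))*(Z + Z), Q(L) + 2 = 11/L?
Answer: 54/2117 ≈ 0.025508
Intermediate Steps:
Q(L) = -2 + 11/L
o(Z) = 2*Z*(-7/9 + Z) (o(Z) = (Z + (-2 + 11/9))*(Z + Z) = (Z + (-2 + 11*(1/9)))*(2*Z) = (Z + (-2 + 11/9))*(2*Z) = (Z - 7/9)*(2*Z) = (-7/9 + Z)*(2*Z) = 2*Z*(-7/9 + Z))
1/o(-29/(-6)) = 1/(2*(-29/(-6))*(-7 + 9*(-29/(-6)))/9) = 1/(2*(-29*(-1/6))*(-7 + 9*(-29*(-1/6)))/9) = 1/((2/9)*(29/6)*(-7 + 9*(29/6))) = 1/((2/9)*(29/6)*(-7 + 87/2)) = 1/((2/9)*(29/6)*(73/2)) = 1/(2117/54) = 54/2117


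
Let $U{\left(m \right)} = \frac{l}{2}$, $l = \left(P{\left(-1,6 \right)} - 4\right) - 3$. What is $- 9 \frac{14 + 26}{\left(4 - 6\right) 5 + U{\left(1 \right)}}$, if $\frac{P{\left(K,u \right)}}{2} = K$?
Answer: $\frac{720}{29} \approx 24.828$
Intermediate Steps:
$P{\left(K,u \right)} = 2 K$
$l = -9$ ($l = \left(2 \left(-1\right) - 4\right) - 3 = \left(-2 - 4\right) - 3 = -6 - 3 = -9$)
$U{\left(m \right)} = - \frac{9}{2}$
$- 9 \frac{14 + 26}{\left(4 - 6\right) 5 + U{\left(1 \right)}} = - 9 \frac{14 + 26}{\left(4 - 6\right) 5 - \frac{9}{2}} = - 9 \frac{40}{\left(4 - 6\right) 5 - \frac{9}{2}} = - 9 \frac{40}{\left(-2\right) 5 - \frac{9}{2}} = - 9 \frac{40}{-10 - \frac{9}{2}} = - 9 \frac{40}{- \frac{29}{2}} = - 9 \cdot 40 \left(- \frac{2}{29}\right) = \left(-9\right) \left(- \frac{80}{29}\right) = \frac{720}{29}$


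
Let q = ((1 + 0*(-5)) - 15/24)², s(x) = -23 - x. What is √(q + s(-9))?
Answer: I*√887/8 ≈ 3.7228*I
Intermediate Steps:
q = 9/64 (q = ((1 + 0) - 15*1/24)² = (1 - 5/8)² = (3/8)² = 9/64 ≈ 0.14063)
√(q + s(-9)) = √(9/64 + (-23 - 1*(-9))) = √(9/64 + (-23 + 9)) = √(9/64 - 14) = √(-887/64) = I*√887/8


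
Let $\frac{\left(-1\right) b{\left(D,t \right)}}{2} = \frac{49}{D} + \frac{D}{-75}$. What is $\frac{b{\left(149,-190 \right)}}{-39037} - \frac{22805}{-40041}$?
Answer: $\frac{3315644941081}{5822474925825} \approx 0.56946$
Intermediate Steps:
$b{\left(D,t \right)} = - \frac{98}{D} + \frac{2 D}{75}$ ($b{\left(D,t \right)} = - 2 \left(\frac{49}{D} + \frac{D}{-75}\right) = - 2 \left(\frac{49}{D} + D \left(- \frac{1}{75}\right)\right) = - 2 \left(\frac{49}{D} - \frac{D}{75}\right) = - \frac{98}{D} + \frac{2 D}{75}$)
$\frac{b{\left(149,-190 \right)}}{-39037} - \frac{22805}{-40041} = \frac{- \frac{98}{149} + \frac{2}{75} \cdot 149}{-39037} - \frac{22805}{-40041} = \left(\left(-98\right) \frac{1}{149} + \frac{298}{75}\right) \left(- \frac{1}{39037}\right) - - \frac{22805}{40041} = \left(- \frac{98}{149} + \frac{298}{75}\right) \left(- \frac{1}{39037}\right) + \frac{22805}{40041} = \frac{37052}{11175} \left(- \frac{1}{39037}\right) + \frac{22805}{40041} = - \frac{37052}{436238475} + \frac{22805}{40041} = \frac{3315644941081}{5822474925825}$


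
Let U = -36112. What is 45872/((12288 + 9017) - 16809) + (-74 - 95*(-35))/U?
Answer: 102619573/10147472 ≈ 10.113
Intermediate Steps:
45872/((12288 + 9017) - 16809) + (-74 - 95*(-35))/U = 45872/((12288 + 9017) - 16809) + (-74 - 95*(-35))/(-36112) = 45872/(21305 - 16809) + (-74 + 3325)*(-1/36112) = 45872/4496 + 3251*(-1/36112) = 45872*(1/4496) - 3251/36112 = 2867/281 - 3251/36112 = 102619573/10147472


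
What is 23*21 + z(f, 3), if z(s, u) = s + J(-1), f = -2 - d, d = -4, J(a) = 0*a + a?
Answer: 484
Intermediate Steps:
J(a) = a (J(a) = 0 + a = a)
f = 2 (f = -2 - 1*(-4) = -2 + 4 = 2)
z(s, u) = -1 + s (z(s, u) = s - 1 = -1 + s)
23*21 + z(f, 3) = 23*21 + (-1 + 2) = 483 + 1 = 484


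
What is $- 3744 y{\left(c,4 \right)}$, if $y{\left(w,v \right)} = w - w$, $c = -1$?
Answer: $0$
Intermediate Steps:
$y{\left(w,v \right)} = 0$
$- 3744 y{\left(c,4 \right)} = \left(-3744\right) 0 = 0$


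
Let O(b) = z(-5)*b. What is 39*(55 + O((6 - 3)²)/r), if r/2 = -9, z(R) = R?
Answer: 4485/2 ≈ 2242.5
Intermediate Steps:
r = -18 (r = 2*(-9) = -18)
O(b) = -5*b
39*(55 + O((6 - 3)²)/r) = 39*(55 - 5*(6 - 3)²/(-18)) = 39*(55 - 5*3²*(-1/18)) = 39*(55 - 5*9*(-1/18)) = 39*(55 - 45*(-1/18)) = 39*(55 + 5/2) = 39*(115/2) = 4485/2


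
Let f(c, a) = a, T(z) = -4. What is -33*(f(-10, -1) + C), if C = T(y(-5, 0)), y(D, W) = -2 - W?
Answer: 165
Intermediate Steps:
C = -4
-33*(f(-10, -1) + C) = -33*(-1 - 4) = -33*(-5) = 165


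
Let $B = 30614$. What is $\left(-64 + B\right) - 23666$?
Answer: $6884$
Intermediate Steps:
$\left(-64 + B\right) - 23666 = \left(-64 + 30614\right) - 23666 = 30550 - 23666 = 6884$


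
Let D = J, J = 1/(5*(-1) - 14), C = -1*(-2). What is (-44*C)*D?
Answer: 88/19 ≈ 4.6316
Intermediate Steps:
C = 2
J = -1/19 (J = 1/(-5 - 14) = 1/(-19) = -1/19 ≈ -0.052632)
D = -1/19 ≈ -0.052632
(-44*C)*D = -44*2*(-1/19) = -88*(-1/19) = 88/19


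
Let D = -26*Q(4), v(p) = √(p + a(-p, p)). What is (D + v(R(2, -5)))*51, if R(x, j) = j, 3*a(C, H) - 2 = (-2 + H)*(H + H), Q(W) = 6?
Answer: -7956 + 51*√19 ≈ -7733.7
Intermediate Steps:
a(C, H) = ⅔ + 2*H*(-2 + H)/3 (a(C, H) = ⅔ + ((-2 + H)*(H + H))/3 = ⅔ + ((-2 + H)*(2*H))/3 = ⅔ + (2*H*(-2 + H))/3 = ⅔ + 2*H*(-2 + H)/3)
v(p) = √(⅔ - p/3 + 2*p²/3) (v(p) = √(p + (⅔ - 4*p/3 + 2*p²/3)) = √(⅔ - p/3 + 2*p²/3))
D = -156 (D = -26*6 = -156)
(D + v(R(2, -5)))*51 = (-156 + √(6 - 3*(-5) + 6*(-5)²)/3)*51 = (-156 + √(6 + 15 + 6*25)/3)*51 = (-156 + √(6 + 15 + 150)/3)*51 = (-156 + √171/3)*51 = (-156 + (3*√19)/3)*51 = (-156 + √19)*51 = -7956 + 51*√19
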